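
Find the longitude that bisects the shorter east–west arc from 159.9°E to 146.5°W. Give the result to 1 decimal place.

173.3°W

Signed shortest Δλ from +159.9° to -146.5° is +53.6°.
Midpoint longitude = +159.9° + (+53.6°)/2 = +159.9° + 26.8° = +186.7°.
Normalise into (−180°, 180°]: -173.3°.
(The naïve average (+159.9 + -146.5)/2 = 6.7° is on the wrong side of the globe.)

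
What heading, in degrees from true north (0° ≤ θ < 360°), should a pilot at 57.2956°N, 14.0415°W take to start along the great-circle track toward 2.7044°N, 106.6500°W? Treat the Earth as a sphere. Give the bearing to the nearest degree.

Δλ = -106.6500 − -14.0415 = -92.6085°.
θ = atan2( sin Δλ · cos φ₂ , cos φ₁ · sin φ₂ − sin φ₁ · cos φ₂ · cos Δλ )
  = atan2(-0.99785, 0.06375) = -86.345° → normalised to [0°, 360°): 273.655°.

274°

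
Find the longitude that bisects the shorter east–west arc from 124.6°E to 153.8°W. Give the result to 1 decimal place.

165.4°E

Signed shortest Δλ from +124.6° to -153.8° is +81.6°.
Midpoint longitude = +124.6° + (+81.6°)/2 = +124.6° + 40.8° = +165.4°.
(The naïve average (+124.6 + -153.8)/2 = -14.6° is on the wrong side of the globe.)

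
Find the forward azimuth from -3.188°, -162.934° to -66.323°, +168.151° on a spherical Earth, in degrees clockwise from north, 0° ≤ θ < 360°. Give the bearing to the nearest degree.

Δλ = 168.151 − -162.934 = 331.085°; wrapped into (−180°, 180°]: -28.915°.
θ = atan2( sin Δλ · cos φ₂ , cos φ₁ · sin φ₂ − sin φ₁ · cos φ₂ · cos Δλ )
  = atan2(-0.19417, -0.89486) = -167.758° → normalised to [0°, 360°): 192.242°.

192°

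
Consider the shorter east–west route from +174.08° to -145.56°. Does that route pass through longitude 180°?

Yes

Naïve |-145.56 − 174.08| = 319.64° > 180°, so the shorter arc goes the other way round — across 180°.
Signed shortest Δλ = ((-145.56 − 174.08 + 180) mod 360) − 180 = 40.36°.
Going east by 40.36° from +174.08° passes through 180° before reaching -145.56°.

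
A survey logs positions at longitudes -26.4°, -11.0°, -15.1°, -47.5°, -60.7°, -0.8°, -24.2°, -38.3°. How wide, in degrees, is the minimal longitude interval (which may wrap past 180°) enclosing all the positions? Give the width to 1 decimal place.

Sort the longitudes: -60.7°, -47.5°, -38.3°, -26.4°, -24.2°, -15.1°, -11.0°, -0.8°.
Eastward gaps between consecutive values (wrapping around): 13.2°, 9.2°, 11.9°, 2.2°, 9.1°, 4.1°, 10.2°, 300.1°.
Largest gap = 300.1° ⇒ minimal covering band is its complement: 360° − 300.1° = 59.9°.
Band runs from -60.7° eastward to -0.8°.

59.9°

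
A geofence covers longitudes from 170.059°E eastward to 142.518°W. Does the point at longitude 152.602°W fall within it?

Yes

Band width going east from +170.059° to -142.518°: ((-142.518 − 170.059) mod 360) = 47.423°.
Offset of -152.602° east of the west edge: ((-152.602 − 170.059) mod 360) = 37.339°.
37.339° ≤ 47.423° ⇒ inside.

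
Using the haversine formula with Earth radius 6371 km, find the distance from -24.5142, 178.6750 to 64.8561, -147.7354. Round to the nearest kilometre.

10349 km

Δλ = -147.7354 − 178.6750 = -326.4104°; wrapped into (−180°, 180°]: 33.5896°.
Δφ = 64.8561 − -24.5142 = 89.3703°.
a = sin²(Δφ/2) + cos φ₁ · cos φ₂ · sin²(Δλ/2) = 0.526781.
c = 2·atan2(√a, √(1−a)) = 1.62438 rad → d = 6371·c ≈ 10348.95 km.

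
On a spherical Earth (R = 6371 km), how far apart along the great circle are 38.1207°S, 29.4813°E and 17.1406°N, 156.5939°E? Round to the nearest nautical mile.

7773 nmi

Δλ = 156.5939 − 29.4813 = 127.1126°.
Δφ = 17.1406 − -38.1207 = 55.2613°.
a = sin²(Δφ/2) + cos φ₁ · cos φ₂ · sin²(Δλ/2) = 0.817770.
c = 2·atan2(√a, √(1−a)) = 2.25950 rad → d = 6371·c ≈ 14395.30 km ≈ 7772.84 nmi.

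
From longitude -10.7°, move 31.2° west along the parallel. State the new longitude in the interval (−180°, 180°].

Start at -10.7°; shift −31.2° → -41.9°.
-41.9° already lies in (−180°, 180°].

-41.9°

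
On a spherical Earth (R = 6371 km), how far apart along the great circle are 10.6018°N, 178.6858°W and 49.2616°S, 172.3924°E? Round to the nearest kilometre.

Δλ = 172.3924 − -178.6858 = 351.0782°; wrapped into (−180°, 180°]: -8.9218°.
Δφ = -49.2616 − 10.6018 = -59.8634°.
a = sin²(Δφ/2) + cos φ₁ · cos φ₂ · sin²(Δλ/2) = 0.252849.
c = 2·atan2(√a, √(1−a)) = 1.05376 rad → d = 6371·c ≈ 6713.53 km.

6714 km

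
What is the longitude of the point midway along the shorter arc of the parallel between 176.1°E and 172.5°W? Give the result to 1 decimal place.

178.2°W

Signed shortest Δλ from +176.1° to -172.5° is +11.4°.
Midpoint longitude = +176.1° + (+11.4°)/2 = +176.1° + 5.7° = +181.8°.
Normalise into (−180°, 180°]: -178.2°.
(The naïve average (+176.1 + -172.5)/2 = 1.8° is on the wrong side of the globe.)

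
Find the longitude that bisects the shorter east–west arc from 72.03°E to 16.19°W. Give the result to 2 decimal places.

27.92°E

Signed shortest Δλ from +72.03° to -16.19° is -88.22°.
Midpoint longitude = +72.03° + (-88.22°)/2 = +72.03° − 44.11° = +27.92°.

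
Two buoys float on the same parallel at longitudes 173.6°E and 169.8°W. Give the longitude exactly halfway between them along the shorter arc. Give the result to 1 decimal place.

Signed shortest Δλ from +173.6° to -169.8° is +16.6°.
Midpoint longitude = +173.6° + (+16.6°)/2 = +173.6° + 8.3° = +181.9°.
Normalise into (−180°, 180°]: -178.1°.
(The naïve average (+173.6 + -169.8)/2 = 1.9° is on the wrong side of the globe.)

178.1°W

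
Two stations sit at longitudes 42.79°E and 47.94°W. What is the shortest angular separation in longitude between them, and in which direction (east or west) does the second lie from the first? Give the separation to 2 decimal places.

Raw difference: -47.94 − 42.79 = -90.73°.
Normalise into (−180°, 180°]: -90.73° stays -90.73°.
Negative ⇒ the second point lies to the west; separation 90.73°.

90.73° west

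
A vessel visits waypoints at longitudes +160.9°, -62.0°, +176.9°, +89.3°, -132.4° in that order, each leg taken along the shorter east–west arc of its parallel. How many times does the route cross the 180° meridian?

Leg 1: +160.9° → -62.0°, shortest Δλ = 137.1° (east) — crosses 180°.
Leg 2: -62.0° → +176.9°, shortest Δλ = -121.1° (west) — crosses 180°.
Leg 3: +176.9° → +89.3°, shortest Δλ = -87.6° (west) — does not cross 180°.
Leg 4: +89.3° → -132.4°, shortest Δλ = 138.3° (east) — crosses 180°.
Total crossings: 3.

3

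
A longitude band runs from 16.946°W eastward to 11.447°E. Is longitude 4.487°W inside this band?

Band width going east from -16.946° to +11.447°: ((11.447 − -16.946) mod 360) = 28.393°.
Offset of -4.487° east of the west edge: ((-4.487 − -16.946) mod 360) = 12.459°.
12.459° ≤ 28.393° ⇒ inside.

Yes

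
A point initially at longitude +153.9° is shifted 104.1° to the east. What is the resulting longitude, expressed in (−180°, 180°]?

Start at +153.9°; shift +104.1° → +258.0°.
+258.0° lies outside (−180°, 180°]; subtract 360° → -102.0°.

-102.0°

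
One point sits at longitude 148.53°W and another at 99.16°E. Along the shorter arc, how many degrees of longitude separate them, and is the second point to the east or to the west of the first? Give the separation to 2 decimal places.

Raw difference: 99.16 − -148.53 = 247.69°.
Normalise into (−180°, 180°]: 247.69° − 360° = -112.31°.
Negative ⇒ the second point lies to the west; separation 112.31°.

112.31° west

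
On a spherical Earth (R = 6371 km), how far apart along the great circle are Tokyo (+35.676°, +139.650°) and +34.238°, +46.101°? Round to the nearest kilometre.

Δλ = 46.101 − 139.650 = -93.549°.
Δφ = 34.238 − 35.676 = -1.438°.
a = sin²(Δφ/2) + cos φ₁ · cos φ₂ · sin²(Δλ/2) = 0.356722.
c = 2·atan2(√a, √(1−a)) = 1.28017 rad → d = 6371·c ≈ 8155.93 km.

8156 km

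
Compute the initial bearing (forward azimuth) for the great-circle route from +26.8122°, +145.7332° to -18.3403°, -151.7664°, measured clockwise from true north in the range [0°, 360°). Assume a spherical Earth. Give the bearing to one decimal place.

Δλ = -151.7664 − 145.7332 = -297.4996°; wrapped into (−180°, 180°]: 62.5004°.
θ = atan2( sin Δλ · cos φ₂ , cos φ₁ · sin φ₂ − sin φ₁ · cos φ₂ · cos Δλ )
  = atan2(0.84196, -0.47853) = 119.612° → normalised to [0°, 360°): 119.612°.

119.6°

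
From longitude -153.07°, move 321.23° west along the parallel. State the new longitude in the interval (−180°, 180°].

Start at -153.07°; shift −321.23° → -474.30°.
-474.30° lies outside (−180°, 180°]; add 360° → -114.30°.

-114.30°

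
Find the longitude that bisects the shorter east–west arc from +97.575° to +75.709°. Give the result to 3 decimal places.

Signed shortest Δλ from +97.575° to +75.709° is -21.866°.
Midpoint longitude = +97.575° + (-21.866°)/2 = +97.575° − 10.933° = +86.642°.

+86.642°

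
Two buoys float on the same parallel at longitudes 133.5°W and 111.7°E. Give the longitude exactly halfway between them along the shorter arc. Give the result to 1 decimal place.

169.1°E

Signed shortest Δλ from -133.5° to +111.7° is -114.8°.
Midpoint longitude = -133.5° + (-114.8°)/2 = -133.5° − 57.4° = -190.9°.
Normalise into (−180°, 180°]: +169.1°.
(The naïve average (-133.5 + +111.7)/2 = -10.9° is on the wrong side of the globe.)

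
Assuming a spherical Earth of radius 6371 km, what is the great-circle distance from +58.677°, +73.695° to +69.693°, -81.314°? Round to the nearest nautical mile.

Δλ = -81.314 − 73.695 = -155.009°.
Δφ = 69.693 − 58.677 = 11.016°.
a = sin²(Δφ/2) + cos φ₁ · cos φ₂ · sin²(Δλ/2) = 0.181185.
c = 2·atan2(√a, √(1−a)) = 0.87938 rad → d = 6371·c ≈ 5602.53 km ≈ 3025.12 nmi.

3025 nmi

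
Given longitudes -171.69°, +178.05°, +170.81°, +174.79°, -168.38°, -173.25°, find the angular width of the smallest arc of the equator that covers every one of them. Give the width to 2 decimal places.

20.81°

Sort the longitudes: -173.25°, -171.69°, -168.38°, +170.81°, +174.79°, +178.05°.
Eastward gaps between consecutive values (wrapping around): 1.56°, 3.31°, 339.19°, 3.98°, 3.26°, 8.70°.
Largest gap = 339.19° ⇒ minimal covering band is its complement: 360° − 339.19° = 20.81°.
Band runs from +170.81° eastward to -168.38°, crossing the antimeridian.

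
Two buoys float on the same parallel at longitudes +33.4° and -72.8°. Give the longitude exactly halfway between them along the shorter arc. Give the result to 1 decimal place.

-19.7°

Signed shortest Δλ from +33.4° to -72.8° is -106.2°.
Midpoint longitude = +33.4° + (-106.2°)/2 = +33.4° − 53.1° = -19.7°.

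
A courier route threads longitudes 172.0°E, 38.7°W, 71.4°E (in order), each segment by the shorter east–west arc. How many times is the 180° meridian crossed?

1

Leg 1: +172.0° → -38.7°, shortest Δλ = 149.3° (east) — crosses 180°.
Leg 2: -38.7° → +71.4°, shortest Δλ = 110.1° (east) — does not cross 180°.
Total crossings: 1.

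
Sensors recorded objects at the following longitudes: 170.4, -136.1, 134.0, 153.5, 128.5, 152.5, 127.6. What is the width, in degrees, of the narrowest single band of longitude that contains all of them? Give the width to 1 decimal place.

Sort the longitudes: -136.1°, +127.6°, +128.5°, +134.0°, +152.5°, +153.5°, +170.4°.
Eastward gaps between consecutive values (wrapping around): 263.7°, 0.9°, 5.5°, 18.5°, 1.0°, 16.9°, 53.5°.
Largest gap = 263.7° ⇒ minimal covering band is its complement: 360° − 263.7° = 96.3°.
Band runs from +127.6° eastward to -136.1°, crossing the antimeridian.

96.3°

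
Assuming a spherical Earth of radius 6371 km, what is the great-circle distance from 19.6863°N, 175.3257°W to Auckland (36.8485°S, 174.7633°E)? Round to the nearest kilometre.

Δλ = 174.7633 − -175.3257 = 350.0890°; wrapped into (−180°, 180°]: -9.9110°.
Δφ = -36.8485 − 19.6863 = -56.5348°.
a = sin²(Δφ/2) + cos φ₁ · cos φ₂ · sin²(Δλ/2) = 0.229907.
c = 2·atan2(√a, √(1−a)) = 1.00014 rad → d = 6371·c ≈ 6371.88 km.

6372 km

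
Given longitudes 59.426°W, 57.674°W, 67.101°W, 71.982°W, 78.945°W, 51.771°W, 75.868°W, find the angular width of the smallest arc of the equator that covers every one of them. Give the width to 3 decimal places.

Sort the longitudes: -78.945°, -75.868°, -71.982°, -67.101°, -59.426°, -57.674°, -51.771°.
Eastward gaps between consecutive values (wrapping around): 3.077°, 3.886°, 4.881°, 7.675°, 1.752°, 5.903°, 332.826°.
Largest gap = 332.826° ⇒ minimal covering band is its complement: 360° − 332.826° = 27.174°.
Band runs from -78.945° eastward to -51.771°.

27.174°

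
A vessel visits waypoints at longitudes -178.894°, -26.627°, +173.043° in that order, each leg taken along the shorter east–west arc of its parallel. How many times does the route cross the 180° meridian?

1

Leg 1: -178.894° → -26.627°, shortest Δλ = 152.267° (east) — does not cross 180°.
Leg 2: -26.627° → +173.043°, shortest Δλ = -160.33° (west) — crosses 180°.
Total crossings: 1.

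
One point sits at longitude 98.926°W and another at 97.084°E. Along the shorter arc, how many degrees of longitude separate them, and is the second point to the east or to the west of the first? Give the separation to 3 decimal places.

163.990° west

Raw difference: 97.084 − -98.926 = 196.01°.
Normalise into (−180°, 180°]: 196.01° − 360° = -163.99°.
Negative ⇒ the second point lies to the west; separation 163.990°.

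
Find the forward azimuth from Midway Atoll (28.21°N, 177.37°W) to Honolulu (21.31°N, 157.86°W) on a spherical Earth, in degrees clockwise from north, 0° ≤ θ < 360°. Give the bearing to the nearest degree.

107°

Δλ = -157.86 − -177.37 = 19.51°.
θ = atan2( sin Δλ · cos φ₂ , cos φ₁ · sin φ₂ − sin φ₁ · cos φ₂ · cos Δλ )
  = atan2(0.31114, -0.09485) = 106.954° → normalised to [0°, 360°): 106.954°.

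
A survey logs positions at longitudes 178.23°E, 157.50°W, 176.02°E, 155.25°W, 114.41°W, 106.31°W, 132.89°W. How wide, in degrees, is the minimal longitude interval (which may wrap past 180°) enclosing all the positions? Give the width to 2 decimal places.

Sort the longitudes: -157.50°, -155.25°, -132.89°, -114.41°, -106.31°, +176.02°, +178.23°.
Eastward gaps between consecutive values (wrapping around): 2.25°, 22.36°, 18.48°, 8.10°, 282.33°, 2.21°, 24.27°.
Largest gap = 282.33° ⇒ minimal covering band is its complement: 360° − 282.33° = 77.67°.
Band runs from +176.02° eastward to -106.31°, crossing the antimeridian.

77.67°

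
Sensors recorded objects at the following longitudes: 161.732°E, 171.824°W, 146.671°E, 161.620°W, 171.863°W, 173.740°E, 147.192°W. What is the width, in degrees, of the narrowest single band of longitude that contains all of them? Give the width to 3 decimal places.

Sort the longitudes: -171.863°, -171.824°, -161.620°, -147.192°, +146.671°, +161.732°, +173.740°.
Eastward gaps between consecutive values (wrapping around): 0.039°, 10.204°, 14.428°, 293.863°, 15.061°, 12.008°, 14.397°.
Largest gap = 293.863° ⇒ minimal covering band is its complement: 360° − 293.863° = 66.137°.
Band runs from +146.671° eastward to -147.192°, crossing the antimeridian.

66.137°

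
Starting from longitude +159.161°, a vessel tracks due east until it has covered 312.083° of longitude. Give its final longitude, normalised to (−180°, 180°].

Start at +159.161°; shift +312.083° → +471.244°.
+471.244° lies outside (−180°, 180°]; subtract 360° → +111.244°.

+111.244°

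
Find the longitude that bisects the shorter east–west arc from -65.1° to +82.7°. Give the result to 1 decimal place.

Signed shortest Δλ from -65.1° to +82.7° is +147.8°.
Midpoint longitude = -65.1° + (+147.8°)/2 = -65.1° + 73.9° = +8.8°.

+8.8°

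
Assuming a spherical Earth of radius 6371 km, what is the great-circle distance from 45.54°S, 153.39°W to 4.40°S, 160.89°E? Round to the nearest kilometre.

6356 km

Δλ = 160.89 − -153.39 = 314.28°; wrapped into (−180°, 180°]: -45.72°.
Δφ = -4.40 − -45.54 = 41.14°.
a = sin²(Δφ/2) + cos φ₁ · cos φ₂ · sin²(Δλ/2) = 0.228840.
c = 2·atan2(√a, √(1−a)) = 0.99760 rad → d = 6371·c ≈ 6355.72 km.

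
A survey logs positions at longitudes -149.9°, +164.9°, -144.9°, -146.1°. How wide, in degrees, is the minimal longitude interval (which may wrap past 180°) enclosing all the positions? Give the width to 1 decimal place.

50.2°

Sort the longitudes: -149.9°, -146.1°, -144.9°, +164.9°.
Eastward gaps between consecutive values (wrapping around): 3.8°, 1.2°, 309.8°, 45.2°.
Largest gap = 309.8° ⇒ minimal covering band is its complement: 360° − 309.8° = 50.2°.
Band runs from +164.9° eastward to -144.9°, crossing the antimeridian.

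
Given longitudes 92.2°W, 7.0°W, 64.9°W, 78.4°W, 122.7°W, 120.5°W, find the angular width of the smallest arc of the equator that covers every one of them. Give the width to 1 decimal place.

Sort the longitudes: -122.7°, -120.5°, -92.2°, -78.4°, -64.9°, -7.0°.
Eastward gaps between consecutive values (wrapping around): 2.2°, 28.3°, 13.8°, 13.5°, 57.9°, 244.3°.
Largest gap = 244.3° ⇒ minimal covering band is its complement: 360° − 244.3° = 115.7°.
Band runs from -122.7° eastward to -7.0°.

115.7°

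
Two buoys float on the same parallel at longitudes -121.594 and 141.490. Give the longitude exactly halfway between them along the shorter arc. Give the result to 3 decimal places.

Signed shortest Δλ from -121.594° to +141.490° is -96.916°.
Midpoint longitude = -121.594° + (-96.916°)/2 = -121.594° − 48.458° = -170.052°.
(The naïve average (-121.594 + +141.490)/2 = 9.948° is on the wrong side of the globe.)

-170.052°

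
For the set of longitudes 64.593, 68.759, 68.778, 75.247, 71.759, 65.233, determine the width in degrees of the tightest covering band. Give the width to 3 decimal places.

Sort the longitudes: +64.593°, +65.233°, +68.759°, +68.778°, +71.759°, +75.247°.
Eastward gaps between consecutive values (wrapping around): 0.640°, 3.526°, 0.019°, 2.981°, 3.488°, 349.346°.
Largest gap = 349.346° ⇒ minimal covering band is its complement: 360° − 349.346° = 10.654°.
Band runs from +64.593° eastward to +75.247°.

10.654°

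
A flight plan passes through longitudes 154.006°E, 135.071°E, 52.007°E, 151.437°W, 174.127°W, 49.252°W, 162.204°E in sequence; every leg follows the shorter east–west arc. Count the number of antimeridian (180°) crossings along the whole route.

2

Leg 1: +154.006° → +135.071°, shortest Δλ = -18.935° (west) — does not cross 180°.
Leg 2: +135.071° → +52.007°, shortest Δλ = -83.064° (west) — does not cross 180°.
Leg 3: +52.007° → -151.437°, shortest Δλ = 156.556° (east) — crosses 180°.
Leg 4: -151.437° → -174.127°, shortest Δλ = -22.69° (west) — does not cross 180°.
Leg 5: -174.127° → -49.252°, shortest Δλ = 124.875° (east) — does not cross 180°.
Leg 6: -49.252° → +162.204°, shortest Δλ = -148.544° (west) — crosses 180°.
Total crossings: 2.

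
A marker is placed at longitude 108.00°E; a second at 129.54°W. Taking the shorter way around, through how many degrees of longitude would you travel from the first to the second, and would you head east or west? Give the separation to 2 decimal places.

Raw difference: -129.54 − 108.00 = -237.54°.
Normalise into (−180°, 180°]: -237.54° + 360° = 122.46°.
Positive ⇒ the second point lies to the east; separation 122.46°.

122.46° east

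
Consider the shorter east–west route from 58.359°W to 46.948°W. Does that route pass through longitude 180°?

No

Signed shortest Δλ = ((-46.948 − -58.359 + 180) mod 360) − 180 = 11.411°.
Going east by 11.411° from -58.359° reaches -46.948° without touching 180°.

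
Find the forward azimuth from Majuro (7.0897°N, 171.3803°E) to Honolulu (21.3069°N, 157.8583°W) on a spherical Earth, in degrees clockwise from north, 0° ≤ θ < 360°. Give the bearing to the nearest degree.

Δλ = -157.8583 − 171.3803 = -329.2386°; wrapped into (−180°, 180°]: 30.7614°.
θ = atan2( sin Δλ · cos φ₂ , cos φ₁ · sin φ₂ − sin φ₁ · cos φ₂ · cos Δλ )
  = atan2(0.47650, 0.26178) = 61.217° → normalised to [0°, 360°): 61.217°.

61°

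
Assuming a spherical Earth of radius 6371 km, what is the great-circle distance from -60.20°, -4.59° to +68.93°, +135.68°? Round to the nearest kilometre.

Δλ = 135.68 − -4.59 = 140.27°.
Δφ = 68.93 − -60.20 = 129.13°.
a = sin²(Δφ/2) + cos φ₁ · cos φ₂ · sin²(Δλ/2) = 0.973577.
c = 2·atan2(√a, √(1−a)) = 2.81504 rad → d = 6371·c ≈ 17934.63 km.

17935 km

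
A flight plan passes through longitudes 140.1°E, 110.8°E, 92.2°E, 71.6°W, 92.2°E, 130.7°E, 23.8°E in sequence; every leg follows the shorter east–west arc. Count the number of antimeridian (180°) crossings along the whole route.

Leg 1: +140.1° → +110.8°, shortest Δλ = -29.3° (west) — does not cross 180°.
Leg 2: +110.8° → +92.2°, shortest Δλ = -18.6° (west) — does not cross 180°.
Leg 3: +92.2° → -71.6°, shortest Δλ = -163.8° (west) — does not cross 180°.
Leg 4: -71.6° → +92.2°, shortest Δλ = 163.8° (east) — does not cross 180°.
Leg 5: +92.2° → +130.7°, shortest Δλ = 38.5° (east) — does not cross 180°.
Leg 6: +130.7° → +23.8°, shortest Δλ = -106.9° (west) — does not cross 180°.
Total crossings: 0.

0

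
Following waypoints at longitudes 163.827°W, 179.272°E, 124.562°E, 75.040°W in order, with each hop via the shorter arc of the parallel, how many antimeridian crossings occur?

2

Leg 1: -163.827° → +179.272°, shortest Δλ = -16.901° (west) — crosses 180°.
Leg 2: +179.272° → +124.562°, shortest Δλ = -54.71° (west) — does not cross 180°.
Leg 3: +124.562° → -75.040°, shortest Δλ = 160.398° (east) — crosses 180°.
Total crossings: 2.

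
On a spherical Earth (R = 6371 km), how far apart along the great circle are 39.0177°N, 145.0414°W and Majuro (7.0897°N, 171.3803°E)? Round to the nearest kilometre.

5614 km

Δλ = 171.3803 − -145.0414 = 316.4217°; wrapped into (−180°, 180°]: -43.5783°.
Δφ = 7.0897 − 39.0177 = -31.9280°.
a = sin²(Δφ/2) + cos φ₁ · cos φ₂ · sin²(Δλ/2) = 0.181876.
c = 2·atan2(√a, √(1−a)) = 0.88117 rad → d = 6371·c ≈ 5613.94 km.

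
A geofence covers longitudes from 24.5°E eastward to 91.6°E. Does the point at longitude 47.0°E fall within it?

Band width going east from +24.5° to +91.6°: ((91.6 − 24.5) mod 360) = 67.1°.
Offset of +47.0° east of the west edge: ((47.0 − 24.5) mod 360) = 22.5°.
22.5° ≤ 67.1° ⇒ inside.

Yes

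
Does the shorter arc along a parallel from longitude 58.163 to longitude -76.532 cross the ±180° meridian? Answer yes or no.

Signed shortest Δλ = ((-76.532 − 58.163 + 180) mod 360) − 180 = -134.695°.
Going west by 134.695° from +58.163° reaches -76.532° without touching 180°.

No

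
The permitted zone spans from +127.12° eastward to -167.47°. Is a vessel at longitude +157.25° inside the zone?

Band width going east from +127.12° to -167.47°: ((-167.47 − 127.12) mod 360) = 65.41°.
Offset of +157.25° east of the west edge: ((157.25 − 127.12) mod 360) = 30.13°.
30.13° ≤ 65.41° ⇒ inside.

Yes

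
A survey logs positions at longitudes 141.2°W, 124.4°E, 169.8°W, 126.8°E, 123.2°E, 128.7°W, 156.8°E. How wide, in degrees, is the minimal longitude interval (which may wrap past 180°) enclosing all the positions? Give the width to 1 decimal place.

108.1°

Sort the longitudes: -169.8°, -141.2°, -128.7°, +123.2°, +124.4°, +126.8°, +156.8°.
Eastward gaps between consecutive values (wrapping around): 28.6°, 12.5°, 251.9°, 1.2°, 2.4°, 30.0°, 33.4°.
Largest gap = 251.9° ⇒ minimal covering band is its complement: 360° − 251.9° = 108.1°.
Band runs from +123.2° eastward to -128.7°, crossing the antimeridian.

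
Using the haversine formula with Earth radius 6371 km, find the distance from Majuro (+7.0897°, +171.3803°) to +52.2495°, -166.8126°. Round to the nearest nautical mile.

2916 nmi

Δλ = -166.8126 − 171.3803 = -338.1929°; wrapped into (−180°, 180°]: 21.8071°.
Δφ = 52.2495 − 7.0897 = 45.1598°.
a = sin²(Δφ/2) + cos φ₁ · cos φ₂ · sin²(Δλ/2) = 0.169172.
c = 2·atan2(√a, √(1−a)) = 0.84777 rad → d = 6371·c ≈ 5401.15 km ≈ 2916.39 nmi.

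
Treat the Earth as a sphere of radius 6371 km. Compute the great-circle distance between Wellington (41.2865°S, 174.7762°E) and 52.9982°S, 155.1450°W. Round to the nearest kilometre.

2593 km

Δλ = -155.1450 − 174.7762 = -329.9212°; wrapped into (−180°, 180°]: 30.0788°.
Δφ = -52.9982 − -41.2865 = -11.7117°.
a = sin²(Δφ/2) + cos φ₁ · cos φ₂ · sin²(Δλ/2) = 0.040859.
c = 2·atan2(√a, √(1−a)) = 0.40708 rad → d = 6371·c ≈ 2593.49 km.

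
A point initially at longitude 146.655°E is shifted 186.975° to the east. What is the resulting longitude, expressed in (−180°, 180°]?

26.370°W

Start at +146.655°; shift +186.975° → +333.630°.
+333.630° lies outside (−180°, 180°]; subtract 360° → -26.370°.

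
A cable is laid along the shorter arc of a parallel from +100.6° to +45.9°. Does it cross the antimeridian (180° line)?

Signed shortest Δλ = ((45.9 − 100.6 + 180) mod 360) − 180 = -54.7°.
Going west by 54.7° from +100.6° reaches +45.9° without touching 180°.

No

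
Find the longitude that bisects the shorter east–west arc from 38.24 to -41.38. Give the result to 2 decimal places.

-1.57°

Signed shortest Δλ from +38.24° to -41.38° is -79.62°.
Midpoint longitude = +38.24° + (-79.62°)/2 = +38.24° − 39.81° = -1.57°.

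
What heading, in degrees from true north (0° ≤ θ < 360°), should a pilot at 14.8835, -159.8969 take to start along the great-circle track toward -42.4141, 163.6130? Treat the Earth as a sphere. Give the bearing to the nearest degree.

Δλ = 163.6130 − -159.8969 = 323.5099°; wrapped into (−180°, 180°]: -36.4901°.
θ = atan2( sin Δλ · cos φ₂ , cos φ₁ · sin φ₂ − sin φ₁ · cos φ₂ · cos Δλ )
  = atan2(-0.43905, -0.80431) = -151.371° → normalised to [0°, 360°): 208.629°.

209°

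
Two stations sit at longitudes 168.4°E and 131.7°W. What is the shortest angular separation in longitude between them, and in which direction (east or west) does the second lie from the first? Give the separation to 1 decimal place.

Raw difference: -131.7 − 168.4 = -300.1°.
Normalise into (−180°, 180°]: -300.1° + 360° = 59.9°.
Positive ⇒ the second point lies to the east; separation 59.9°.

59.9° east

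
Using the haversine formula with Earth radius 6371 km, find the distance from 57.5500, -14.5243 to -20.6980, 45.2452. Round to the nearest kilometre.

Δλ = 45.2452 − -14.5243 = 59.7695°.
Δφ = -20.6980 − 57.5500 = -78.2480°.
a = sin²(Δφ/2) + cos φ₁ · cos φ₂ · sin²(Δλ/2) = 0.522772.
c = 2·atan2(√a, √(1−a)) = 1.61636 rad → d = 6371·c ≈ 10297.80 km.

10298 km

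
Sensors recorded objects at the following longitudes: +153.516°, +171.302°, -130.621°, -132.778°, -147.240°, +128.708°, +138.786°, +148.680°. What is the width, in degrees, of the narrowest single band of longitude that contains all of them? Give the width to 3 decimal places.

Sort the longitudes: -147.240°, -132.778°, -130.621°, +128.708°, +138.786°, +148.680°, +153.516°, +171.302°.
Eastward gaps between consecutive values (wrapping around): 14.462°, 2.157°, 259.329°, 10.078°, 9.894°, 4.836°, 17.786°, 41.458°.
Largest gap = 259.329° ⇒ minimal covering band is its complement: 360° − 259.329° = 100.671°.
Band runs from +128.708° eastward to -130.621°, crossing the antimeridian.

100.671°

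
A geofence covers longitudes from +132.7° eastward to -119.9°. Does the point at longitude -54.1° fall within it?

No

Band width going east from +132.7° to -119.9°: ((-119.9 − 132.7) mod 360) = 107.4°.
Offset of -54.1° east of the west edge: ((-54.1 − 132.7) mod 360) = 173.2°.
173.2° > 107.4° ⇒ outside.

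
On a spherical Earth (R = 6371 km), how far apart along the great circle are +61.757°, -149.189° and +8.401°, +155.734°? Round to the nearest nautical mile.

4000 nmi

Δλ = 155.734 − -149.189 = 304.923°; wrapped into (−180°, 180°]: -55.077°.
Δφ = 8.401 − 61.757 = -53.356°.
a = sin²(Δφ/2) + cos φ₁ · cos φ₂ · sin²(Δλ/2) = 0.301649.
c = 2·atan2(√a, √(1−a)) = 1.16287 rad → d = 6371·c ≈ 7408.68 km ≈ 4000.37 nmi.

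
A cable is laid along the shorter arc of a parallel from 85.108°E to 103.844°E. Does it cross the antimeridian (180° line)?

No

Signed shortest Δλ = ((103.844 − 85.108 + 180) mod 360) − 180 = 18.736°.
Going east by 18.736° from +85.108° reaches +103.844° without touching 180°.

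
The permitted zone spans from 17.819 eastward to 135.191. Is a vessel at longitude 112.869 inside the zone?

Yes

Band width going east from +17.819° to +135.191°: ((135.191 − 17.819) mod 360) = 117.372°.
Offset of +112.869° east of the west edge: ((112.869 − 17.819) mod 360) = 95.050°.
95.050° ≤ 117.372° ⇒ inside.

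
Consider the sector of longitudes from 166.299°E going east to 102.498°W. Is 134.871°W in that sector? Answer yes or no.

Yes

Band width going east from +166.299° to -102.498°: ((-102.498 − 166.299) mod 360) = 91.203°.
Offset of -134.871° east of the west edge: ((-134.871 − 166.299) mod 360) = 58.830°.
58.830° ≤ 91.203° ⇒ inside.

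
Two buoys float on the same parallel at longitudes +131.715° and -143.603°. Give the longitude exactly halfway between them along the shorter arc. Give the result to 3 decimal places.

+174.056°

Signed shortest Δλ from +131.715° to -143.603° is +84.682°.
Midpoint longitude = +131.715° + (+84.682°)/2 = +131.715° + 42.341° = +174.056°.
(The naïve average (+131.715 + -143.603)/2 = -5.944° is on the wrong side of the globe.)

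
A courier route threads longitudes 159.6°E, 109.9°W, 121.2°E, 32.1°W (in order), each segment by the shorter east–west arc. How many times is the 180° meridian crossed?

2

Leg 1: +159.6° → -109.9°, shortest Δλ = 90.5° (east) — crosses 180°.
Leg 2: -109.9° → +121.2°, shortest Δλ = -128.9° (west) — crosses 180°.
Leg 3: +121.2° → -32.1°, shortest Δλ = -153.3° (west) — does not cross 180°.
Total crossings: 2.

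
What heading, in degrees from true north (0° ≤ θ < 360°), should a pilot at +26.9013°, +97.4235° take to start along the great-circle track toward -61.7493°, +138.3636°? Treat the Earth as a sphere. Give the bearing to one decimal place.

Δλ = 138.3636 − 97.4235 = 40.9401°.
θ = atan2( sin Δλ · cos φ₂ , cos φ₁ · sin φ₂ − sin φ₁ · cos φ₂ · cos Δλ )
  = atan2(0.31016, -0.94734) = 161.872° → normalised to [0°, 360°): 161.872°.

161.9°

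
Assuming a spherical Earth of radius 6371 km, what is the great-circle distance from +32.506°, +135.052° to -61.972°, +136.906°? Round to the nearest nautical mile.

Δλ = 136.906 − 135.052 = 1.854°.
Δφ = -61.972 − 32.506 = -94.478°.
a = sin²(Δφ/2) + cos φ₁ · cos φ₂ · sin²(Δλ/2) = 0.539142.
c = 2·atan2(√a, √(1−a)) = 1.64916 rad → d = 6371·c ≈ 10506.80 km ≈ 5673.22 nmi.

5673 nmi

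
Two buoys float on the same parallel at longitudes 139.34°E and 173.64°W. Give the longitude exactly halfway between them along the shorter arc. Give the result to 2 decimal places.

Signed shortest Δλ from +139.34° to -173.64° is +47.02°.
Midpoint longitude = +139.34° + (+47.02°)/2 = +139.34° + 23.51° = +162.85°.
(The naïve average (+139.34 + -173.64)/2 = -17.15° is on the wrong side of the globe.)

162.85°E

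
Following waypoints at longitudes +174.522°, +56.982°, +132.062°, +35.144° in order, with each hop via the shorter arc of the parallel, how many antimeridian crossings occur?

Leg 1: +174.522° → +56.982°, shortest Δλ = -117.54° (west) — does not cross 180°.
Leg 2: +56.982° → +132.062°, shortest Δλ = 75.08° (east) — does not cross 180°.
Leg 3: +132.062° → +35.144°, shortest Δλ = -96.918° (west) — does not cross 180°.
Total crossings: 0.

0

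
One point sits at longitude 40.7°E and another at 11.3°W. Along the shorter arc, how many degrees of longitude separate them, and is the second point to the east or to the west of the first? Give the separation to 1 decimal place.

52.0° west

Raw difference: -11.3 − 40.7 = -52.0°.
Normalise into (−180°, 180°]: -52.0° stays -52.0°.
Negative ⇒ the second point lies to the west; separation 52.0°.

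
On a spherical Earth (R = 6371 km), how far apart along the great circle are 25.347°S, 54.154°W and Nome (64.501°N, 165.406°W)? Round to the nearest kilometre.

Δλ = -165.406 − -54.154 = -111.252°.
Δφ = 64.501 − -25.347 = 89.848°.
a = sin²(Δφ/2) + cos φ₁ · cos φ₂ · sin²(Δλ/2) = 0.763710.
c = 2·atan2(√a, √(1−a)) = 2.12636 rad → d = 6371·c ≈ 13547.02 km.

13547 km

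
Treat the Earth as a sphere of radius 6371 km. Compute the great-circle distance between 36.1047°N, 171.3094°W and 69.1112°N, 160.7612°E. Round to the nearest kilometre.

Δλ = 160.7612 − -171.3094 = 332.0706°; wrapped into (−180°, 180°]: -27.9294°.
Δφ = 69.1112 − 36.1047 = 33.0065°.
a = sin²(Δφ/2) + cos φ₁ · cos φ₂ · sin²(Δλ/2) = 0.097472.
c = 2·atan2(√a, √(1−a)) = 0.63503 rad → d = 6371·c ≈ 4045.76 km.

4046 km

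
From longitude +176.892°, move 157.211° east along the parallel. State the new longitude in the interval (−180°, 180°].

Start at +176.892°; shift +157.211° → +334.103°.
+334.103° lies outside (−180°, 180°]; subtract 360° → -25.897°.

-25.897°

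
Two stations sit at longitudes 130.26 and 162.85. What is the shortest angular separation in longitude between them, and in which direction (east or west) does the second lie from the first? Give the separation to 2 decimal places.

32.59° east

Raw difference: 162.85 − 130.26 = 32.59°.
Normalise into (−180°, 180°]: 32.59° stays 32.59°.
Positive ⇒ the second point lies to the east; separation 32.59°.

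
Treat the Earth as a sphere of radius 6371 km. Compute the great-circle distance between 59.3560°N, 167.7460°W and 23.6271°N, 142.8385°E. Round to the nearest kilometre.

5511 km

Δλ = 142.8385 − -167.7460 = 310.5845°; wrapped into (−180°, 180°]: -49.4155°.
Δφ = 23.6271 − 59.3560 = -35.7289°.
a = sin²(Δφ/2) + cos φ₁ · cos φ₂ · sin²(Δλ/2) = 0.175693.
c = 2·atan2(√a, √(1−a)) = 0.86504 rad → d = 6371·c ≈ 5511.14 km.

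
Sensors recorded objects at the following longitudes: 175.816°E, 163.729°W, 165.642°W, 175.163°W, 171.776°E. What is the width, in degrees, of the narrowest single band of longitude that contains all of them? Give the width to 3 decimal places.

Sort the longitudes: -175.163°, -165.642°, -163.729°, +171.776°, +175.816°.
Eastward gaps between consecutive values (wrapping around): 9.521°, 1.913°, 335.505°, 4.040°, 9.021°.
Largest gap = 335.505° ⇒ minimal covering band is its complement: 360° − 335.505° = 24.495°.
Band runs from +171.776° eastward to -163.729°, crossing the antimeridian.

24.495°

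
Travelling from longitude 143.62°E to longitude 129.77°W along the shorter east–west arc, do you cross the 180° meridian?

Yes

Naïve |-129.77 − 143.62| = 273.39° > 180°, so the shorter arc goes the other way round — across 180°.
Signed shortest Δλ = ((-129.77 − 143.62 + 180) mod 360) − 180 = 86.61°.
Going east by 86.61° from +143.62° passes through 180° before reaching -129.77°.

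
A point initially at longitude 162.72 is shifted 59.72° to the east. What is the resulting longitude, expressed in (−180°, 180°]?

-137.56°

Start at +162.72°; shift +59.72° → +222.44°.
+222.44° lies outside (−180°, 180°]; subtract 360° → -137.56°.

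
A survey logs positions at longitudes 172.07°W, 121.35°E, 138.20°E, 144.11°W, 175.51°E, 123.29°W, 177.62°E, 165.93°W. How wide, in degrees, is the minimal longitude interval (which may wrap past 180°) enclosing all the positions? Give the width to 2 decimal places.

115.36°

Sort the longitudes: -172.07°, -165.93°, -144.11°, -123.29°, +121.35°, +138.20°, +175.51°, +177.62°.
Eastward gaps between consecutive values (wrapping around): 6.14°, 21.82°, 20.82°, 244.64°, 16.85°, 37.31°, 2.11°, 10.31°.
Largest gap = 244.64° ⇒ minimal covering band is its complement: 360° − 244.64° = 115.36°.
Band runs from +121.35° eastward to -123.29°, crossing the antimeridian.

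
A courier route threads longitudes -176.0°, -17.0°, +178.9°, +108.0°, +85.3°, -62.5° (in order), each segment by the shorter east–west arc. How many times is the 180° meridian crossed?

Leg 1: -176.0° → -17.0°, shortest Δλ = 159.0° (east) — does not cross 180°.
Leg 2: -17.0° → +178.9°, shortest Δλ = -164.1° (west) — crosses 180°.
Leg 3: +178.9° → +108.0°, shortest Δλ = -70.9° (west) — does not cross 180°.
Leg 4: +108.0° → +85.3°, shortest Δλ = -22.7° (west) — does not cross 180°.
Leg 5: +85.3° → -62.5°, shortest Δλ = -147.8° (west) — does not cross 180°.
Total crossings: 1.

1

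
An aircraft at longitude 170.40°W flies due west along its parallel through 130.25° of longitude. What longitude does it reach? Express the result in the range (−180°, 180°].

59.35°E

Start at -170.40°; shift −130.25° → -300.65°.
-300.65° lies outside (−180°, 180°]; add 360° → +59.35°.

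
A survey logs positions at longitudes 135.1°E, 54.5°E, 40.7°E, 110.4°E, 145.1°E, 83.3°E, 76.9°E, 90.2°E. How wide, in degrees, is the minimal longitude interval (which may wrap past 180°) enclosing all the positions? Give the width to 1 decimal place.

104.4°

Sort the longitudes: +40.7°, +54.5°, +76.9°, +83.3°, +90.2°, +110.4°, +135.1°, +145.1°.
Eastward gaps between consecutive values (wrapping around): 13.8°, 22.4°, 6.4°, 6.9°, 20.2°, 24.7°, 10.0°, 255.6°.
Largest gap = 255.6° ⇒ minimal covering band is its complement: 360° − 255.6° = 104.4°.
Band runs from +40.7° eastward to +145.1°.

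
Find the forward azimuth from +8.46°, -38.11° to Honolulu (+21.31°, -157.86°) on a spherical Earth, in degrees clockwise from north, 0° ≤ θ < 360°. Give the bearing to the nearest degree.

298°

Δλ = -157.86 − -38.11 = -119.75°.
θ = atan2( sin Δλ · cos φ₂ , cos φ₁ · sin φ₂ − sin φ₁ · cos φ₂ · cos Δλ )
  = atan2(-0.80884, 0.42747) = -62.144° → normalised to [0°, 360°): 297.856°.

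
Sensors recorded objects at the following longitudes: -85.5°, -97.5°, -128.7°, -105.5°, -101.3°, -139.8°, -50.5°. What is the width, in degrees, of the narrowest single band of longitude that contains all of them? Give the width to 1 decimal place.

89.3°

Sort the longitudes: -139.8°, -128.7°, -105.5°, -101.3°, -97.5°, -85.5°, -50.5°.
Eastward gaps between consecutive values (wrapping around): 11.1°, 23.2°, 4.2°, 3.8°, 12.0°, 35.0°, 270.7°.
Largest gap = 270.7° ⇒ minimal covering band is its complement: 360° − 270.7° = 89.3°.
Band runs from -139.8° eastward to -50.5°.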